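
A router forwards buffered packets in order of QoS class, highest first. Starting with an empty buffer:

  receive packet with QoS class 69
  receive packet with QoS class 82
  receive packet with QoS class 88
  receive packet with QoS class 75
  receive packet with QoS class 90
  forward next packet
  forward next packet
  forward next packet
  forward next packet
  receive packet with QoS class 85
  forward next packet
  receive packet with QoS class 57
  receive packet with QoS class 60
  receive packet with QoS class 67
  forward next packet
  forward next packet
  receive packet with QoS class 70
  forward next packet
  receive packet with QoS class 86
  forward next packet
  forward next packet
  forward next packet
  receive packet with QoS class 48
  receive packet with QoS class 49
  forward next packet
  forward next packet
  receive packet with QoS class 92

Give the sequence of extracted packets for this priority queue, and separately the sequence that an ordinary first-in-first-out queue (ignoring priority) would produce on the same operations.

insert 69 → {69}
insert 82 → {82, 69}
insert 88 → {88, 82, 69}
insert 75 → {88, 82, 75, 69}
insert 90 → {90, 88, 82, 75, 69}
forward next packet → 90; now {88, 82, 75, 69}
forward next packet → 88; now {82, 75, 69}
forward next packet → 82; now {75, 69}
forward next packet → 75; now {69}
insert 85 → {85, 69}
forward next packet → 85; now {69}
insert 57 → {69, 57}
insert 60 → {69, 60, 57}
insert 67 → {69, 67, 60, 57}
forward next packet → 69; now {67, 60, 57}
forward next packet → 67; now {60, 57}
insert 70 → {70, 60, 57}
forward next packet → 70; now {60, 57}
insert 86 → {86, 60, 57}
forward next packet → 86; now {60, 57}
forward next packet → 60; now {57}
forward next packet → 57; now {}
insert 48 → {48}
insert 49 → {49, 48}
forward next packet → 49; now {48}
forward next packet → 48; now {}
insert 92 → {92}

priority queue: 90 → 88 → 82 → 75 → 85 → 69 → 67 → 70 → 86 → 60 → 57 → 49 → 48; FIFO queue: 69, 82, 88, 75, 90, 85, 57, 60, 67, 70, 86, 48, 49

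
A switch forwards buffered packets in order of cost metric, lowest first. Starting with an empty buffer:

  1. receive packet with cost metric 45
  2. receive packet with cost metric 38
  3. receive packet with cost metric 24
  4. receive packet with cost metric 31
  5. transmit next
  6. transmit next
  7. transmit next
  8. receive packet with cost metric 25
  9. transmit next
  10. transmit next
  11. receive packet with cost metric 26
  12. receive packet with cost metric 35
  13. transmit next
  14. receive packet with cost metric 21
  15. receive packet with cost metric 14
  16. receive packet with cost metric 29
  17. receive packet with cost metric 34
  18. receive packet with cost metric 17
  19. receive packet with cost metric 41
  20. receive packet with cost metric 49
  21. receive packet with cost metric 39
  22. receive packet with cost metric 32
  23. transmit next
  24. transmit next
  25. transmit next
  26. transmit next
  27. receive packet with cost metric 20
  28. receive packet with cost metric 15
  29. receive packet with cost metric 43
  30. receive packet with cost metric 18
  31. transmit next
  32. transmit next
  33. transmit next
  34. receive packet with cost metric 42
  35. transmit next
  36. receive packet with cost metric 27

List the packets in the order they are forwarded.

24, 31, 38, 25, 45, 26, 14, 17, 21, 29, 15, 18, 20, 32

insert 45 → {45}
insert 38 → {38, 45}
insert 24 → {24, 38, 45}
insert 31 → {24, 31, 38, 45}
transmit next → 24; now {31, 38, 45}
transmit next → 31; now {38, 45}
transmit next → 38; now {45}
insert 25 → {25, 45}
transmit next → 25; now {45}
transmit next → 45; now {}
insert 26 → {26}
insert 35 → {26, 35}
transmit next → 26; now {35}
insert 21 → {21, 35}
insert 14 → {14, 21, 35}
insert 29 → {14, 21, 29, 35}
insert 34 → {14, 21, 29, 34, 35}
insert 17 → {14, 17, 21, 29, 34, 35}
insert 41 → {14, 17, 21, 29, 34, 35, 41}
insert 49 → {14, 17, 21, 29, 34, 35, 41, 49}
insert 39 → {14, 17, 21, 29, 34, 35, 39, 41, 49}
insert 32 → {14, 17, 21, 29, 32, 34, 35, 39, 41, 49}
transmit next → 14; now {17, 21, 29, 32, 34, 35, 39, 41, 49}
transmit next → 17; now {21, 29, 32, 34, 35, 39, 41, 49}
transmit next → 21; now {29, 32, 34, 35, 39, 41, 49}
transmit next → 29; now {32, 34, 35, 39, 41, 49}
insert 20 → {20, 32, 34, 35, 39, 41, 49}
insert 15 → {15, 20, 32, 34, 35, 39, 41, 49}
insert 43 → {15, 20, 32, 34, 35, 39, 41, 43, 49}
insert 18 → {15, 18, 20, 32, 34, 35, 39, 41, 43, 49}
transmit next → 15; now {18, 20, 32, 34, 35, 39, 41, 43, 49}
transmit next → 18; now {20, 32, 34, 35, 39, 41, 43, 49}
transmit next → 20; now {32, 34, 35, 39, 41, 43, 49}
insert 42 → {32, 34, 35, 39, 41, 42, 43, 49}
transmit next → 32; now {34, 35, 39, 41, 42, 43, 49}
insert 27 → {27, 34, 35, 39, 41, 42, 43, 49}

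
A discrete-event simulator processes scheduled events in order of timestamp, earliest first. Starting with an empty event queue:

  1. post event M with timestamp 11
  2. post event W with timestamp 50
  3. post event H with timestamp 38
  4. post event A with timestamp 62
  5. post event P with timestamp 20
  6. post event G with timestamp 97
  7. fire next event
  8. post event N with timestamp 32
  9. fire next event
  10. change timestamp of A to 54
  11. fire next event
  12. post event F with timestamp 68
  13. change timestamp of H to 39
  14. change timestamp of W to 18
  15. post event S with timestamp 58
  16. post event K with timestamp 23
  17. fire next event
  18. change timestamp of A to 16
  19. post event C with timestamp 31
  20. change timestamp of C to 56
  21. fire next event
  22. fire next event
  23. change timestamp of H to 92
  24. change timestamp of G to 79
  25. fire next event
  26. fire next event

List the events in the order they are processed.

[M, P, N, W, A, K, C, S]

add M (timestamp 11) → {M:11}
add W (timestamp 50) → {M:11, W:50}
add H (timestamp 38) → {M:11, H:38, W:50}
add A (timestamp 62) → {M:11, H:38, W:50, A:62}
add P (timestamp 20) → {M:11, P:20, H:38, W:50, A:62}
add G (timestamp 97) → {M:11, P:20, H:38, W:50, A:62, G:97}
fire next event → M; now {P:20, H:38, W:50, A:62, G:97}
add N (timestamp 32) → {P:20, N:32, H:38, W:50, A:62, G:97}
fire next event → P; now {N:32, H:38, W:50, A:62, G:97}
update A to timestamp 54 → {N:32, H:38, W:50, A:54, G:97}
fire next event → N; now {H:38, W:50, A:54, G:97}
add F (timestamp 68) → {H:38, W:50, A:54, F:68, G:97}
update H to timestamp 39 → {H:39, W:50, A:54, F:68, G:97}
update W to timestamp 18 → {W:18, H:39, A:54, F:68, G:97}
add S (timestamp 58) → {W:18, H:39, A:54, S:58, F:68, G:97}
add K (timestamp 23) → {W:18, K:23, H:39, A:54, S:58, F:68, G:97}
fire next event → W; now {K:23, H:39, A:54, S:58, F:68, G:97}
update A to timestamp 16 → {A:16, K:23, H:39, S:58, F:68, G:97}
add C (timestamp 31) → {A:16, K:23, C:31, H:39, S:58, F:68, G:97}
update C to timestamp 56 → {A:16, K:23, H:39, C:56, S:58, F:68, G:97}
fire next event → A; now {K:23, H:39, C:56, S:58, F:68, G:97}
fire next event → K; now {H:39, C:56, S:58, F:68, G:97}
update H to timestamp 92 → {C:56, S:58, F:68, H:92, G:97}
update G to timestamp 79 → {C:56, S:58, F:68, G:79, H:92}
fire next event → C; now {S:58, F:68, G:79, H:92}
fire next event → S; now {F:68, G:79, H:92}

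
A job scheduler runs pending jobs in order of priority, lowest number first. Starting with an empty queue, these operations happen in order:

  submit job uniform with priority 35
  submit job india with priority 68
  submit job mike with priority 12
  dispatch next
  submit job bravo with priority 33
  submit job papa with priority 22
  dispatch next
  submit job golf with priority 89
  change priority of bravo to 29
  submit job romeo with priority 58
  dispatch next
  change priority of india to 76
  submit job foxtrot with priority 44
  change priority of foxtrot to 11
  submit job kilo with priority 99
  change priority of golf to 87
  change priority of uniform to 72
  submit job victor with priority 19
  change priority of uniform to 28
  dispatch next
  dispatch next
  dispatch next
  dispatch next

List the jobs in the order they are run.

add uniform (priority 35) → {uniform:35}
add india (priority 68) → {uniform:35, india:68}
add mike (priority 12) → {mike:12, uniform:35, india:68}
dispatch next → mike; now {uniform:35, india:68}
add bravo (priority 33) → {bravo:33, uniform:35, india:68}
add papa (priority 22) → {papa:22, bravo:33, uniform:35, india:68}
dispatch next → papa; now {bravo:33, uniform:35, india:68}
add golf (priority 89) → {bravo:33, uniform:35, india:68, golf:89}
update bravo to priority 29 → {bravo:29, uniform:35, india:68, golf:89}
add romeo (priority 58) → {bravo:29, uniform:35, romeo:58, india:68, golf:89}
dispatch next → bravo; now {uniform:35, romeo:58, india:68, golf:89}
update india to priority 76 → {uniform:35, romeo:58, india:76, golf:89}
add foxtrot (priority 44) → {uniform:35, foxtrot:44, romeo:58, india:76, golf:89}
update foxtrot to priority 11 → {foxtrot:11, uniform:35, romeo:58, india:76, golf:89}
add kilo (priority 99) → {foxtrot:11, uniform:35, romeo:58, india:76, golf:89, kilo:99}
update golf to priority 87 → {foxtrot:11, uniform:35, romeo:58, india:76, golf:87, kilo:99}
update uniform to priority 72 → {foxtrot:11, romeo:58, uniform:72, india:76, golf:87, kilo:99}
add victor (priority 19) → {foxtrot:11, victor:19, romeo:58, uniform:72, india:76, golf:87, kilo:99}
update uniform to priority 28 → {foxtrot:11, victor:19, uniform:28, romeo:58, india:76, golf:87, kilo:99}
dispatch next → foxtrot; now {victor:19, uniform:28, romeo:58, india:76, golf:87, kilo:99}
dispatch next → victor; now {uniform:28, romeo:58, india:76, golf:87, kilo:99}
dispatch next → uniform; now {romeo:58, india:76, golf:87, kilo:99}
dispatch next → romeo; now {india:76, golf:87, kilo:99}

[mike, papa, bravo, foxtrot, victor, uniform, romeo]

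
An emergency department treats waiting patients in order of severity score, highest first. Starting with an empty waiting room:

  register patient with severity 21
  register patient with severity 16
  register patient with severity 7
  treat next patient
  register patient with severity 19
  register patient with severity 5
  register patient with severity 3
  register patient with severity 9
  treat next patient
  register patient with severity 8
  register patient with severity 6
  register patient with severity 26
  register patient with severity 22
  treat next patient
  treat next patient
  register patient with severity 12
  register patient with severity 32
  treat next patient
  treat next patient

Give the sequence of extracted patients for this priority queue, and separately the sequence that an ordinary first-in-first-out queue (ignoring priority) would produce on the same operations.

insert 21 → {21}
insert 16 → {21, 16}
insert 7 → {21, 16, 7}
treat next patient → 21; now {16, 7}
insert 19 → {19, 16, 7}
insert 5 → {19, 16, 7, 5}
insert 3 → {19, 16, 7, 5, 3}
insert 9 → {19, 16, 9, 7, 5, 3}
treat next patient → 19; now {16, 9, 7, 5, 3}
insert 8 → {16, 9, 8, 7, 5, 3}
insert 6 → {16, 9, 8, 7, 6, 5, 3}
insert 26 → {26, 16, 9, 8, 7, 6, 5, 3}
insert 22 → {26, 22, 16, 9, 8, 7, 6, 5, 3}
treat next patient → 26; now {22, 16, 9, 8, 7, 6, 5, 3}
treat next patient → 22; now {16, 9, 8, 7, 6, 5, 3}
insert 12 → {16, 12, 9, 8, 7, 6, 5, 3}
insert 32 → {32, 16, 12, 9, 8, 7, 6, 5, 3}
treat next patient → 32; now {16, 12, 9, 8, 7, 6, 5, 3}
treat next patient → 16; now {12, 9, 8, 7, 6, 5, 3}

priority queue: 21 → 19 → 26 → 22 → 32 → 16; FIFO queue: 21, 16, 7, 19, 5, 3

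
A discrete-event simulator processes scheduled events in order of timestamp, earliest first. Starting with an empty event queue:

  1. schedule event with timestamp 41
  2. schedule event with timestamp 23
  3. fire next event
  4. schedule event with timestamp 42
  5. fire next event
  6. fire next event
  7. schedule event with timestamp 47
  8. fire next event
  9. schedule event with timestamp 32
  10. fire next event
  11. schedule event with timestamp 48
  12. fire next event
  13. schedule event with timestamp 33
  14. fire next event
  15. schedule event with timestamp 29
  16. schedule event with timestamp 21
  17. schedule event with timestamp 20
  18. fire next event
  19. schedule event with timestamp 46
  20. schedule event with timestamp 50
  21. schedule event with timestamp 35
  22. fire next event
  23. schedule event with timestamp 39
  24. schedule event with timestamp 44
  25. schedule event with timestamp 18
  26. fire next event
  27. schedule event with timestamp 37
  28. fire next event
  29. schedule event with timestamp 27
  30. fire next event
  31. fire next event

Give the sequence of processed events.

23 → 41 → 42 → 47 → 32 → 48 → 33 → 20 → 21 → 18 → 29 → 27 → 35

insert 41 → {41}
insert 23 → {23, 41}
fire next event → 23; now {41}
insert 42 → {41, 42}
fire next event → 41; now {42}
fire next event → 42; now {}
insert 47 → {47}
fire next event → 47; now {}
insert 32 → {32}
fire next event → 32; now {}
insert 48 → {48}
fire next event → 48; now {}
insert 33 → {33}
fire next event → 33; now {}
insert 29 → {29}
insert 21 → {21, 29}
insert 20 → {20, 21, 29}
fire next event → 20; now {21, 29}
insert 46 → {21, 29, 46}
insert 50 → {21, 29, 46, 50}
insert 35 → {21, 29, 35, 46, 50}
fire next event → 21; now {29, 35, 46, 50}
insert 39 → {29, 35, 39, 46, 50}
insert 44 → {29, 35, 39, 44, 46, 50}
insert 18 → {18, 29, 35, 39, 44, 46, 50}
fire next event → 18; now {29, 35, 39, 44, 46, 50}
insert 37 → {29, 35, 37, 39, 44, 46, 50}
fire next event → 29; now {35, 37, 39, 44, 46, 50}
insert 27 → {27, 35, 37, 39, 44, 46, 50}
fire next event → 27; now {35, 37, 39, 44, 46, 50}
fire next event → 35; now {37, 39, 44, 46, 50}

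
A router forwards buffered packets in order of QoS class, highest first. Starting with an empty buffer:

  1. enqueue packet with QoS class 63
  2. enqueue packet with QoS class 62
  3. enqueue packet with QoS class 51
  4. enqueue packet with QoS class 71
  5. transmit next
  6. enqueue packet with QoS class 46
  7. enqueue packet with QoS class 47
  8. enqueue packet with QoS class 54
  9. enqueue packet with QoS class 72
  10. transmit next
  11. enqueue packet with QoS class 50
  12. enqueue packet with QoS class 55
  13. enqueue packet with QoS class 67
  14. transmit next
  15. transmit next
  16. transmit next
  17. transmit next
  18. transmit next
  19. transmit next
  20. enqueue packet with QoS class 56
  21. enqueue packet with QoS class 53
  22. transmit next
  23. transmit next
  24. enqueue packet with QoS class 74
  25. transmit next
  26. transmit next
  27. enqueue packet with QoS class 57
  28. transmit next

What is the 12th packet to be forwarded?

50

insert 63 → {63}
insert 62 → {63, 62}
insert 51 → {63, 62, 51}
insert 71 → {71, 63, 62, 51}
transmit next → 71; now {63, 62, 51}
insert 46 → {63, 62, 51, 46}
insert 47 → {63, 62, 51, 47, 46}
insert 54 → {63, 62, 54, 51, 47, 46}
insert 72 → {72, 63, 62, 54, 51, 47, 46}
transmit next → 72; now {63, 62, 54, 51, 47, 46}
insert 50 → {63, 62, 54, 51, 50, 47, 46}
insert 55 → {63, 62, 55, 54, 51, 50, 47, 46}
insert 67 → {67, 63, 62, 55, 54, 51, 50, 47, 46}
transmit next → 67; now {63, 62, 55, 54, 51, 50, 47, 46}
transmit next → 63; now {62, 55, 54, 51, 50, 47, 46}
transmit next → 62; now {55, 54, 51, 50, 47, 46}
transmit next → 55; now {54, 51, 50, 47, 46}
transmit next → 54; now {51, 50, 47, 46}
transmit next → 51; now {50, 47, 46}
insert 56 → {56, 50, 47, 46}
insert 53 → {56, 53, 50, 47, 46}
transmit next → 56; now {53, 50, 47, 46}
transmit next → 53; now {50, 47, 46}
insert 74 → {74, 50, 47, 46}
transmit next → 74; now {50, 47, 46}
transmit next → 50; now {47, 46}
insert 57 → {57, 47, 46}
transmit next → 57; now {47, 46}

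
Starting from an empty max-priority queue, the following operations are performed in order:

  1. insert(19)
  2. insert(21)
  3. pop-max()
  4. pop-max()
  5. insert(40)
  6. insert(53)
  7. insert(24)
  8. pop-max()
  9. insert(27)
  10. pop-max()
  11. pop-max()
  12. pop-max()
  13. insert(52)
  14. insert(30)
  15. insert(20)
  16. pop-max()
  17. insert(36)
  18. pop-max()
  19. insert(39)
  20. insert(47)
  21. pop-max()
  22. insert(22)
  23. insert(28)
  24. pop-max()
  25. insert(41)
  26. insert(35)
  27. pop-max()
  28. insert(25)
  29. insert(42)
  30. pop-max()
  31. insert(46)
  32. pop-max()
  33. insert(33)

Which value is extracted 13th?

insert 19 → {19}
insert 21 → {21, 19}
pop-max → 21; now {19}
pop-max → 19; now {}
insert 40 → {40}
insert 53 → {53, 40}
insert 24 → {53, 40, 24}
pop-max → 53; now {40, 24}
insert 27 → {40, 27, 24}
pop-max → 40; now {27, 24}
pop-max → 27; now {24}
pop-max → 24; now {}
insert 52 → {52}
insert 30 → {52, 30}
insert 20 → {52, 30, 20}
pop-max → 52; now {30, 20}
insert 36 → {36, 30, 20}
pop-max → 36; now {30, 20}
insert 39 → {39, 30, 20}
insert 47 → {47, 39, 30, 20}
pop-max → 47; now {39, 30, 20}
insert 22 → {39, 30, 22, 20}
insert 28 → {39, 30, 28, 22, 20}
pop-max → 39; now {30, 28, 22, 20}
insert 41 → {41, 30, 28, 22, 20}
insert 35 → {41, 35, 30, 28, 22, 20}
pop-max → 41; now {35, 30, 28, 22, 20}
insert 25 → {35, 30, 28, 25, 22, 20}
insert 42 → {42, 35, 30, 28, 25, 22, 20}
pop-max → 42; now {35, 30, 28, 25, 22, 20}
insert 46 → {46, 35, 30, 28, 25, 22, 20}
pop-max → 46; now {35, 30, 28, 25, 22, 20}
insert 33 → {35, 33, 30, 28, 25, 22, 20}

46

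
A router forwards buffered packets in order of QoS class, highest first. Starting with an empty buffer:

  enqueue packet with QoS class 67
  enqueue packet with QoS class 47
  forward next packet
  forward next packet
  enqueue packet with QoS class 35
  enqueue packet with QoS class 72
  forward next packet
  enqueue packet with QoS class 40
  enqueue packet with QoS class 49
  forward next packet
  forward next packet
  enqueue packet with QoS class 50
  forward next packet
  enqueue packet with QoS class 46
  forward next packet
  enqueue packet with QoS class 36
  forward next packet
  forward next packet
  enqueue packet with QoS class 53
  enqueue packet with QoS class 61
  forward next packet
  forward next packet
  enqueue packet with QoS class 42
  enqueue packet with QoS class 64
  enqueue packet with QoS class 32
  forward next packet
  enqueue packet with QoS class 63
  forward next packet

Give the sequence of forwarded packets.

insert 67 → {67}
insert 47 → {67, 47}
forward next packet → 67; now {47}
forward next packet → 47; now {}
insert 35 → {35}
insert 72 → {72, 35}
forward next packet → 72; now {35}
insert 40 → {40, 35}
insert 49 → {49, 40, 35}
forward next packet → 49; now {40, 35}
forward next packet → 40; now {35}
insert 50 → {50, 35}
forward next packet → 50; now {35}
insert 46 → {46, 35}
forward next packet → 46; now {35}
insert 36 → {36, 35}
forward next packet → 36; now {35}
forward next packet → 35; now {}
insert 53 → {53}
insert 61 → {61, 53}
forward next packet → 61; now {53}
forward next packet → 53; now {}
insert 42 → {42}
insert 64 → {64, 42}
insert 32 → {64, 42, 32}
forward next packet → 64; now {42, 32}
insert 63 → {63, 42, 32}
forward next packet → 63; now {42, 32}

67 → 47 → 72 → 49 → 40 → 50 → 46 → 36 → 35 → 61 → 53 → 64 → 63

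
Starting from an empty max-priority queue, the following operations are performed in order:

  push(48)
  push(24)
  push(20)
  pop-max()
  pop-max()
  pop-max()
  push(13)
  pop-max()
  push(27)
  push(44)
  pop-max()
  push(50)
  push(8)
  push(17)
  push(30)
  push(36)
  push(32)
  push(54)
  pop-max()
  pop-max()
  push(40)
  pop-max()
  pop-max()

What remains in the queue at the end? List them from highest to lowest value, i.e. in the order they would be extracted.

insert 48 → {48}
insert 24 → {48, 24}
insert 20 → {48, 24, 20}
pop-max → 48; now {24, 20}
pop-max → 24; now {20}
pop-max → 20; now {}
insert 13 → {13}
pop-max → 13; now {}
insert 27 → {27}
insert 44 → {44, 27}
pop-max → 44; now {27}
insert 50 → {50, 27}
insert 8 → {50, 27, 8}
insert 17 → {50, 27, 17, 8}
insert 30 → {50, 30, 27, 17, 8}
insert 36 → {50, 36, 30, 27, 17, 8}
insert 32 → {50, 36, 32, 30, 27, 17, 8}
insert 54 → {54, 50, 36, 32, 30, 27, 17, 8}
pop-max → 54; now {50, 36, 32, 30, 27, 17, 8}
pop-max → 50; now {36, 32, 30, 27, 17, 8}
insert 40 → {40, 36, 32, 30, 27, 17, 8}
pop-max → 40; now {36, 32, 30, 27, 17, 8}
pop-max → 36; now {32, 30, 27, 17, 8}

32 → 30 → 27 → 17 → 8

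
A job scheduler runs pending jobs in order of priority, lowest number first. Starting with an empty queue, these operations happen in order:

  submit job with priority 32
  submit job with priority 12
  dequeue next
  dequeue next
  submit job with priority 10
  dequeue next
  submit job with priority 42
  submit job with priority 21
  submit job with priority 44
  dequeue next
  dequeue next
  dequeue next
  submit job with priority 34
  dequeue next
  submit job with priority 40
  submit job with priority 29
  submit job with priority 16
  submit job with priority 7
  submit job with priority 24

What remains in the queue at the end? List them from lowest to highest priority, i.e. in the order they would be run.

insert 32 → {32}
insert 12 → {12, 32}
dequeue next → 12; now {32}
dequeue next → 32; now {}
insert 10 → {10}
dequeue next → 10; now {}
insert 42 → {42}
insert 21 → {21, 42}
insert 44 → {21, 42, 44}
dequeue next → 21; now {42, 44}
dequeue next → 42; now {44}
dequeue next → 44; now {}
insert 34 → {34}
dequeue next → 34; now {}
insert 40 → {40}
insert 29 → {29, 40}
insert 16 → {16, 29, 40}
insert 7 → {7, 16, 29, 40}
insert 24 → {7, 16, 24, 29, 40}

7, 16, 24, 29, 40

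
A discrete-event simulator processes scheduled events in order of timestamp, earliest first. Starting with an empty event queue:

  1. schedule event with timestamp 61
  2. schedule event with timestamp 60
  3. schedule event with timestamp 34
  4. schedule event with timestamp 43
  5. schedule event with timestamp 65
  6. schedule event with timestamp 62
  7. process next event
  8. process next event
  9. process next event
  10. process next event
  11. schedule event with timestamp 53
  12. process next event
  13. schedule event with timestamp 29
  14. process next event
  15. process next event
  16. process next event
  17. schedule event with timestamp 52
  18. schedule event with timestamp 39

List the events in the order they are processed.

insert 61 → {61}
insert 60 → {60, 61}
insert 34 → {34, 60, 61}
insert 43 → {34, 43, 60, 61}
insert 65 → {34, 43, 60, 61, 65}
insert 62 → {34, 43, 60, 61, 62, 65}
process next event → 34; now {43, 60, 61, 62, 65}
process next event → 43; now {60, 61, 62, 65}
process next event → 60; now {61, 62, 65}
process next event → 61; now {62, 65}
insert 53 → {53, 62, 65}
process next event → 53; now {62, 65}
insert 29 → {29, 62, 65}
process next event → 29; now {62, 65}
process next event → 62; now {65}
process next event → 65; now {}
insert 52 → {52}
insert 39 → {39, 52}

34 → 43 → 60 → 61 → 53 → 29 → 62 → 65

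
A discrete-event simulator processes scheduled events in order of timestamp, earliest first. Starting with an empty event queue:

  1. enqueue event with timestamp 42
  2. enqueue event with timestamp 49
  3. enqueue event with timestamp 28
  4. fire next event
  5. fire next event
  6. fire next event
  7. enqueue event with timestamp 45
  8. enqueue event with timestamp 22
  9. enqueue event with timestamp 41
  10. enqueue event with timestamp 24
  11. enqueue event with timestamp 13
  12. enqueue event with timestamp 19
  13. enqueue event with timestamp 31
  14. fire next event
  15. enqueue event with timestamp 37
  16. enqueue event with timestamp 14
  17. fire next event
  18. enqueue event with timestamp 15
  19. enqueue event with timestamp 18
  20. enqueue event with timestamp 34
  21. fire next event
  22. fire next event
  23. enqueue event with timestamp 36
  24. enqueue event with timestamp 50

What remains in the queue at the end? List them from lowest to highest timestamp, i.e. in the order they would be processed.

19 → 22 → 24 → 31 → 34 → 36 → 37 → 41 → 45 → 50

insert 42 → {42}
insert 49 → {42, 49}
insert 28 → {28, 42, 49}
fire next event → 28; now {42, 49}
fire next event → 42; now {49}
fire next event → 49; now {}
insert 45 → {45}
insert 22 → {22, 45}
insert 41 → {22, 41, 45}
insert 24 → {22, 24, 41, 45}
insert 13 → {13, 22, 24, 41, 45}
insert 19 → {13, 19, 22, 24, 41, 45}
insert 31 → {13, 19, 22, 24, 31, 41, 45}
fire next event → 13; now {19, 22, 24, 31, 41, 45}
insert 37 → {19, 22, 24, 31, 37, 41, 45}
insert 14 → {14, 19, 22, 24, 31, 37, 41, 45}
fire next event → 14; now {19, 22, 24, 31, 37, 41, 45}
insert 15 → {15, 19, 22, 24, 31, 37, 41, 45}
insert 18 → {15, 18, 19, 22, 24, 31, 37, 41, 45}
insert 34 → {15, 18, 19, 22, 24, 31, 34, 37, 41, 45}
fire next event → 15; now {18, 19, 22, 24, 31, 34, 37, 41, 45}
fire next event → 18; now {19, 22, 24, 31, 34, 37, 41, 45}
insert 36 → {19, 22, 24, 31, 34, 36, 37, 41, 45}
insert 50 → {19, 22, 24, 31, 34, 36, 37, 41, 45, 50}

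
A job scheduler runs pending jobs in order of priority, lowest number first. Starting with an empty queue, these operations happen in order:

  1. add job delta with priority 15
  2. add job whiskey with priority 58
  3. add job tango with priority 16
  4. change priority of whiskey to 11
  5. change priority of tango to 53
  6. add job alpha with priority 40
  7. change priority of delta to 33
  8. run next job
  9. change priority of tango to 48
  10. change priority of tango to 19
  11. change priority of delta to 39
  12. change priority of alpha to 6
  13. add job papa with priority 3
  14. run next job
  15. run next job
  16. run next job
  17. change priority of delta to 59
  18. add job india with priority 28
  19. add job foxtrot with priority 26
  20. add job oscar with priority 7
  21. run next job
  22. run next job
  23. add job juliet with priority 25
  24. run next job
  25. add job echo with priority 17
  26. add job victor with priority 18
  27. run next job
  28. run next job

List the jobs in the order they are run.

whiskey, papa, alpha, tango, oscar, foxtrot, juliet, echo, victor

add delta (priority 15) → {delta:15}
add whiskey (priority 58) → {delta:15, whiskey:58}
add tango (priority 16) → {delta:15, tango:16, whiskey:58}
update whiskey to priority 11 → {whiskey:11, delta:15, tango:16}
update tango to priority 53 → {whiskey:11, delta:15, tango:53}
add alpha (priority 40) → {whiskey:11, delta:15, alpha:40, tango:53}
update delta to priority 33 → {whiskey:11, delta:33, alpha:40, tango:53}
run next job → whiskey; now {delta:33, alpha:40, tango:53}
update tango to priority 48 → {delta:33, alpha:40, tango:48}
update tango to priority 19 → {tango:19, delta:33, alpha:40}
update delta to priority 39 → {tango:19, delta:39, alpha:40}
update alpha to priority 6 → {alpha:6, tango:19, delta:39}
add papa (priority 3) → {papa:3, alpha:6, tango:19, delta:39}
run next job → papa; now {alpha:6, tango:19, delta:39}
run next job → alpha; now {tango:19, delta:39}
run next job → tango; now {delta:39}
update delta to priority 59 → {delta:59}
add india (priority 28) → {india:28, delta:59}
add foxtrot (priority 26) → {foxtrot:26, india:28, delta:59}
add oscar (priority 7) → {oscar:7, foxtrot:26, india:28, delta:59}
run next job → oscar; now {foxtrot:26, india:28, delta:59}
run next job → foxtrot; now {india:28, delta:59}
add juliet (priority 25) → {juliet:25, india:28, delta:59}
run next job → juliet; now {india:28, delta:59}
add echo (priority 17) → {echo:17, india:28, delta:59}
add victor (priority 18) → {echo:17, victor:18, india:28, delta:59}
run next job → echo; now {victor:18, india:28, delta:59}
run next job → victor; now {india:28, delta:59}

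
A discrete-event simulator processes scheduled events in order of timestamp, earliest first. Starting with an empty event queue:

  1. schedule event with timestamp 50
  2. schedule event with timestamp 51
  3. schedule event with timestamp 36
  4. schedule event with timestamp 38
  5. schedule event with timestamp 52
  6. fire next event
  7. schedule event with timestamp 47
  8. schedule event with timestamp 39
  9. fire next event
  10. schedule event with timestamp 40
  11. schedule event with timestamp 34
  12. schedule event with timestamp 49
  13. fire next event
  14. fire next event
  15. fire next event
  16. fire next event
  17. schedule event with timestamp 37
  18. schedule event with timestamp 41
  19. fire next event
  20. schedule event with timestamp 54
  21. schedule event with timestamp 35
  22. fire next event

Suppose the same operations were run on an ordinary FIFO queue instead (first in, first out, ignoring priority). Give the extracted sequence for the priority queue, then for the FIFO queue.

priority queue: 36 → 38 → 34 → 39 → 40 → 47 → 37 → 35; FIFO queue: [50, 51, 36, 38, 52, 47, 39, 40]

insert 50 → {50}
insert 51 → {50, 51}
insert 36 → {36, 50, 51}
insert 38 → {36, 38, 50, 51}
insert 52 → {36, 38, 50, 51, 52}
fire next event → 36; now {38, 50, 51, 52}
insert 47 → {38, 47, 50, 51, 52}
insert 39 → {38, 39, 47, 50, 51, 52}
fire next event → 38; now {39, 47, 50, 51, 52}
insert 40 → {39, 40, 47, 50, 51, 52}
insert 34 → {34, 39, 40, 47, 50, 51, 52}
insert 49 → {34, 39, 40, 47, 49, 50, 51, 52}
fire next event → 34; now {39, 40, 47, 49, 50, 51, 52}
fire next event → 39; now {40, 47, 49, 50, 51, 52}
fire next event → 40; now {47, 49, 50, 51, 52}
fire next event → 47; now {49, 50, 51, 52}
insert 37 → {37, 49, 50, 51, 52}
insert 41 → {37, 41, 49, 50, 51, 52}
fire next event → 37; now {41, 49, 50, 51, 52}
insert 54 → {41, 49, 50, 51, 52, 54}
insert 35 → {35, 41, 49, 50, 51, 52, 54}
fire next event → 35; now {41, 49, 50, 51, 52, 54}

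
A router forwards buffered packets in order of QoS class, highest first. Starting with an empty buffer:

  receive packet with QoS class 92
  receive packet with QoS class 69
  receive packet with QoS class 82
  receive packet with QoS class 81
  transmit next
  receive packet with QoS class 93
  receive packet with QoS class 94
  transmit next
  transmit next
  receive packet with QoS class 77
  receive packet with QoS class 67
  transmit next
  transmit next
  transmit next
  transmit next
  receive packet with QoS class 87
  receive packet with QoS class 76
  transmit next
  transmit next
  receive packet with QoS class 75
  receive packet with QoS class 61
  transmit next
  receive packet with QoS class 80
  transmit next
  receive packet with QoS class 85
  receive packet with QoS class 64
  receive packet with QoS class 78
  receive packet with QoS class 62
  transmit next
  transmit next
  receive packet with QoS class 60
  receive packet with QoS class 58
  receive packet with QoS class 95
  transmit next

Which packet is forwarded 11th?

80

insert 92 → {92}
insert 69 → {92, 69}
insert 82 → {92, 82, 69}
insert 81 → {92, 82, 81, 69}
transmit next → 92; now {82, 81, 69}
insert 93 → {93, 82, 81, 69}
insert 94 → {94, 93, 82, 81, 69}
transmit next → 94; now {93, 82, 81, 69}
transmit next → 93; now {82, 81, 69}
insert 77 → {82, 81, 77, 69}
insert 67 → {82, 81, 77, 69, 67}
transmit next → 82; now {81, 77, 69, 67}
transmit next → 81; now {77, 69, 67}
transmit next → 77; now {69, 67}
transmit next → 69; now {67}
insert 87 → {87, 67}
insert 76 → {87, 76, 67}
transmit next → 87; now {76, 67}
transmit next → 76; now {67}
insert 75 → {75, 67}
insert 61 → {75, 67, 61}
transmit next → 75; now {67, 61}
insert 80 → {80, 67, 61}
transmit next → 80; now {67, 61}
insert 85 → {85, 67, 61}
insert 64 → {85, 67, 64, 61}
insert 78 → {85, 78, 67, 64, 61}
insert 62 → {85, 78, 67, 64, 62, 61}
transmit next → 85; now {78, 67, 64, 62, 61}
transmit next → 78; now {67, 64, 62, 61}
insert 60 → {67, 64, 62, 61, 60}
insert 58 → {67, 64, 62, 61, 60, 58}
insert 95 → {95, 67, 64, 62, 61, 60, 58}
transmit next → 95; now {67, 64, 62, 61, 60, 58}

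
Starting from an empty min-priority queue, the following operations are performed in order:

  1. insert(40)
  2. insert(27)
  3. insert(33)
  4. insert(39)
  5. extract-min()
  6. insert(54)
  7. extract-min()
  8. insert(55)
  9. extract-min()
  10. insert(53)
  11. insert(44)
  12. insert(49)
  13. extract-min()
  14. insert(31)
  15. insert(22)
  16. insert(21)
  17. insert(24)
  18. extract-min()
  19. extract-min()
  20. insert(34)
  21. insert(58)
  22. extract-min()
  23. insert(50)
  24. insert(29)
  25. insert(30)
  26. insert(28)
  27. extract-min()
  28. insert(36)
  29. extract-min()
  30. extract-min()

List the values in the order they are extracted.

27, 33, 39, 40, 21, 22, 24, 28, 29, 30

insert 40 → {40}
insert 27 → {27, 40}
insert 33 → {27, 33, 40}
insert 39 → {27, 33, 39, 40}
extract-min → 27; now {33, 39, 40}
insert 54 → {33, 39, 40, 54}
extract-min → 33; now {39, 40, 54}
insert 55 → {39, 40, 54, 55}
extract-min → 39; now {40, 54, 55}
insert 53 → {40, 53, 54, 55}
insert 44 → {40, 44, 53, 54, 55}
insert 49 → {40, 44, 49, 53, 54, 55}
extract-min → 40; now {44, 49, 53, 54, 55}
insert 31 → {31, 44, 49, 53, 54, 55}
insert 22 → {22, 31, 44, 49, 53, 54, 55}
insert 21 → {21, 22, 31, 44, 49, 53, 54, 55}
insert 24 → {21, 22, 24, 31, 44, 49, 53, 54, 55}
extract-min → 21; now {22, 24, 31, 44, 49, 53, 54, 55}
extract-min → 22; now {24, 31, 44, 49, 53, 54, 55}
insert 34 → {24, 31, 34, 44, 49, 53, 54, 55}
insert 58 → {24, 31, 34, 44, 49, 53, 54, 55, 58}
extract-min → 24; now {31, 34, 44, 49, 53, 54, 55, 58}
insert 50 → {31, 34, 44, 49, 50, 53, 54, 55, 58}
insert 29 → {29, 31, 34, 44, 49, 50, 53, 54, 55, 58}
insert 30 → {29, 30, 31, 34, 44, 49, 50, 53, 54, 55, 58}
insert 28 → {28, 29, 30, 31, 34, 44, 49, 50, 53, 54, 55, 58}
extract-min → 28; now {29, 30, 31, 34, 44, 49, 50, 53, 54, 55, 58}
insert 36 → {29, 30, 31, 34, 36, 44, 49, 50, 53, 54, 55, 58}
extract-min → 29; now {30, 31, 34, 36, 44, 49, 50, 53, 54, 55, 58}
extract-min → 30; now {31, 34, 36, 44, 49, 50, 53, 54, 55, 58}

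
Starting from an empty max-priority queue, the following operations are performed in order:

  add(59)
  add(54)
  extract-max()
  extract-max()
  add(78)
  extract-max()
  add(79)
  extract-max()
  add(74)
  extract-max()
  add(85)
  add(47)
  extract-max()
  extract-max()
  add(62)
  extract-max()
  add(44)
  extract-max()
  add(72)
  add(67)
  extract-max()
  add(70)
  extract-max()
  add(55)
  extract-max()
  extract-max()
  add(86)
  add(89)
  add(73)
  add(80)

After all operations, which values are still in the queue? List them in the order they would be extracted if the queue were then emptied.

89 → 86 → 80 → 73

insert 59 → {59}
insert 54 → {59, 54}
extract-max → 59; now {54}
extract-max → 54; now {}
insert 78 → {78}
extract-max → 78; now {}
insert 79 → {79}
extract-max → 79; now {}
insert 74 → {74}
extract-max → 74; now {}
insert 85 → {85}
insert 47 → {85, 47}
extract-max → 85; now {47}
extract-max → 47; now {}
insert 62 → {62}
extract-max → 62; now {}
insert 44 → {44}
extract-max → 44; now {}
insert 72 → {72}
insert 67 → {72, 67}
extract-max → 72; now {67}
insert 70 → {70, 67}
extract-max → 70; now {67}
insert 55 → {67, 55}
extract-max → 67; now {55}
extract-max → 55; now {}
insert 86 → {86}
insert 89 → {89, 86}
insert 73 → {89, 86, 73}
insert 80 → {89, 86, 80, 73}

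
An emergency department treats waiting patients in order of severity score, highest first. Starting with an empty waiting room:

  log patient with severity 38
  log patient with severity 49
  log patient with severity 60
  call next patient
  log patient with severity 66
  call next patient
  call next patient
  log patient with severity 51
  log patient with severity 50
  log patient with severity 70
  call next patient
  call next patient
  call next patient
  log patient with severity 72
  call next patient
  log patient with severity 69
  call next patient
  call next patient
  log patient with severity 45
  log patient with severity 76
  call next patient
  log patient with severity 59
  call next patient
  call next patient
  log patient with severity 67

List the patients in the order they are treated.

insert 38 → {38}
insert 49 → {49, 38}
insert 60 → {60, 49, 38}
call next patient → 60; now {49, 38}
insert 66 → {66, 49, 38}
call next patient → 66; now {49, 38}
call next patient → 49; now {38}
insert 51 → {51, 38}
insert 50 → {51, 50, 38}
insert 70 → {70, 51, 50, 38}
call next patient → 70; now {51, 50, 38}
call next patient → 51; now {50, 38}
call next patient → 50; now {38}
insert 72 → {72, 38}
call next patient → 72; now {38}
insert 69 → {69, 38}
call next patient → 69; now {38}
call next patient → 38; now {}
insert 45 → {45}
insert 76 → {76, 45}
call next patient → 76; now {45}
insert 59 → {59, 45}
call next patient → 59; now {45}
call next patient → 45; now {}
insert 67 → {67}

60 → 66 → 49 → 70 → 51 → 50 → 72 → 69 → 38 → 76 → 59 → 45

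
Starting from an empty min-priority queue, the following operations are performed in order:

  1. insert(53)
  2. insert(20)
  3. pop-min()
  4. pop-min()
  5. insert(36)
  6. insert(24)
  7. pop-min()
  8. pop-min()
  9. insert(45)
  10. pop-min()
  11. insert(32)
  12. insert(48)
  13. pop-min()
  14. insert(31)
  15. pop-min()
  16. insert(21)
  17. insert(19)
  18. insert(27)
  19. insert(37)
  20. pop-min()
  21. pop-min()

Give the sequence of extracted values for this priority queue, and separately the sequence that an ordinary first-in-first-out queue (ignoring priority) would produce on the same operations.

insert 53 → {53}
insert 20 → {20, 53}
pop-min → 20; now {53}
pop-min → 53; now {}
insert 36 → {36}
insert 24 → {24, 36}
pop-min → 24; now {36}
pop-min → 36; now {}
insert 45 → {45}
pop-min → 45; now {}
insert 32 → {32}
insert 48 → {32, 48}
pop-min → 32; now {48}
insert 31 → {31, 48}
pop-min → 31; now {48}
insert 21 → {21, 48}
insert 19 → {19, 21, 48}
insert 27 → {19, 21, 27, 48}
insert 37 → {19, 21, 27, 37, 48}
pop-min → 19; now {21, 27, 37, 48}
pop-min → 21; now {27, 37, 48}

priority queue: [20, 53, 24, 36, 45, 32, 31, 19, 21]; FIFO queue: 53, 20, 36, 24, 45, 32, 48, 31, 21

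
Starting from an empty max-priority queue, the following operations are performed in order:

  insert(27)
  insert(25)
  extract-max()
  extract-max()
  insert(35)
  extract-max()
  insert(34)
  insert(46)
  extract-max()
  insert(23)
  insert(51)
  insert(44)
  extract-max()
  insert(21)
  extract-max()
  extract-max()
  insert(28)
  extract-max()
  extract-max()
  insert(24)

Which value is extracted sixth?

44

insert 27 → {27}
insert 25 → {27, 25}
extract-max → 27; now {25}
extract-max → 25; now {}
insert 35 → {35}
extract-max → 35; now {}
insert 34 → {34}
insert 46 → {46, 34}
extract-max → 46; now {34}
insert 23 → {34, 23}
insert 51 → {51, 34, 23}
insert 44 → {51, 44, 34, 23}
extract-max → 51; now {44, 34, 23}
insert 21 → {44, 34, 23, 21}
extract-max → 44; now {34, 23, 21}
extract-max → 34; now {23, 21}
insert 28 → {28, 23, 21}
extract-max → 28; now {23, 21}
extract-max → 23; now {21}
insert 24 → {24, 21}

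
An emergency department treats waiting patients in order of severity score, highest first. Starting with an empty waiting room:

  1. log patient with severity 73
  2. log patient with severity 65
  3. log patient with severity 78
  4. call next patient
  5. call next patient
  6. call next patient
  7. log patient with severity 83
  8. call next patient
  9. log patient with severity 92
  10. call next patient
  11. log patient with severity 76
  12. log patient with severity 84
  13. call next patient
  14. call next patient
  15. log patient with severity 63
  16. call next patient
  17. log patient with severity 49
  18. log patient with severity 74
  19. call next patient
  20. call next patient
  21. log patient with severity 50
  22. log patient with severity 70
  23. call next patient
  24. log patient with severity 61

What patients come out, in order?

78, 73, 65, 83, 92, 84, 76, 63, 74, 49, 70

insert 73 → {73}
insert 65 → {73, 65}
insert 78 → {78, 73, 65}
call next patient → 78; now {73, 65}
call next patient → 73; now {65}
call next patient → 65; now {}
insert 83 → {83}
call next patient → 83; now {}
insert 92 → {92}
call next patient → 92; now {}
insert 76 → {76}
insert 84 → {84, 76}
call next patient → 84; now {76}
call next patient → 76; now {}
insert 63 → {63}
call next patient → 63; now {}
insert 49 → {49}
insert 74 → {74, 49}
call next patient → 74; now {49}
call next patient → 49; now {}
insert 50 → {50}
insert 70 → {70, 50}
call next patient → 70; now {50}
insert 61 → {61, 50}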